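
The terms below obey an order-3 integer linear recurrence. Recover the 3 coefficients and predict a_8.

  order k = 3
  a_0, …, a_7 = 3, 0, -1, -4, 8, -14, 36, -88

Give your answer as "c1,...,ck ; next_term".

-2,0,-2 ; 204

  a_3 = -2·-1 + 0·0 + -2·3 = -4
  a_4 = -2·-4 + 0·-1 + -2·0 = 8
  a_5 = -2·8 + 0·-4 + -2·-1 = -14
  a_6 = -2·-14 + 0·8 + -2·-4 = 36
  a_7 = -2·36 + 0·-14 + -2·8 = -88
  a_8 = -2·-88 + 0·36 + -2·-14 = 204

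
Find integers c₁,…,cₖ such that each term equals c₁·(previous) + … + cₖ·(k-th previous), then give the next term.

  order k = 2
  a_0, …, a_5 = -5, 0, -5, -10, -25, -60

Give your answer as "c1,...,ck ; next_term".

  a_2 = 2·0 + 1·-5 = -5
  a_3 = 2·-5 + 1·0 = -10
  a_4 = 2·-10 + 1·-5 = -25
  a_5 = 2·-25 + 1·-10 = -60
  a_6 = 2·-60 + 1·-25 = -145

2,1 ; -145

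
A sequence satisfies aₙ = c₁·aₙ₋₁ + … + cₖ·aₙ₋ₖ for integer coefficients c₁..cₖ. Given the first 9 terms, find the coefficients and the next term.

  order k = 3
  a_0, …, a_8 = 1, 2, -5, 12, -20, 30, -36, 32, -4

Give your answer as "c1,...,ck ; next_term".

-2,0,2 ; -64

  a_3 = -2·-5 + 0·2 + 2·1 = 12
  a_4 = -2·12 + 0·-5 + 2·2 = -20
  a_5 = -2·-20 + 0·12 + 2·-5 = 30
  a_6 = -2·30 + 0·-20 + 2·12 = -36
  a_7 = -2·-36 + 0·30 + 2·-20 = 32
  a_8 = -2·32 + 0·-36 + 2·30 = -4
  a_9 = -2·-4 + 0·32 + 2·-36 = -64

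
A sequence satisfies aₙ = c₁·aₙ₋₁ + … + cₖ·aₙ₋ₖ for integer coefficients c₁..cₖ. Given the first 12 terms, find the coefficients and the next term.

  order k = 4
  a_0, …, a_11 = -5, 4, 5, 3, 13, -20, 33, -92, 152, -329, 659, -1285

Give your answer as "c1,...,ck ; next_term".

  a_4 = -1·3 + 2·5 + -1·4 + -2·-5 = 13
  a_5 = -1·13 + 2·3 + -1·5 + -2·4 = -20
  a_6 = -1·-20 + 2·13 + -1·3 + -2·5 = 33
  a_7 = -1·33 + 2·-20 + -1·13 + -2·3 = -92
  a_8 = -1·-92 + 2·33 + -1·-20 + -2·13 = 152
  a_9 = -1·152 + 2·-92 + -1·33 + -2·-20 = -329
  a_10 = -1·-329 + 2·152 + -1·-92 + -2·33 = 659
  a_11 = -1·659 + 2·-329 + -1·152 + -2·-92 = -1285
  a_12 = -1·-1285 + 2·659 + -1·-329 + -2·152 = 2628

-1,2,-1,-2 ; 2628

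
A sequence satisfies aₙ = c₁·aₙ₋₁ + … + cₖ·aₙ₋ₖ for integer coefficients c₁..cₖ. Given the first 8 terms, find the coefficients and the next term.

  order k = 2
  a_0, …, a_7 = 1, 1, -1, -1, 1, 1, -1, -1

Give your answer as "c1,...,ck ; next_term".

0,-1 ; 1

  a_2 = 0·1 + -1·1 = -1
  a_3 = 0·-1 + -1·1 = -1
  a_4 = 0·-1 + -1·-1 = 1
  a_5 = 0·1 + -1·-1 = 1
  a_6 = 0·1 + -1·1 = -1
  a_7 = 0·-1 + -1·1 = -1
  a_8 = 0·-1 + -1·-1 = 1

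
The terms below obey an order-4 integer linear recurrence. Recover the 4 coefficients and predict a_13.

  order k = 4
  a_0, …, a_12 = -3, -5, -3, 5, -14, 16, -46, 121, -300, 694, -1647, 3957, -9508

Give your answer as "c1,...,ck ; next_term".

  a_4 = -2·5 + 0·-3 + -1·-5 + 3·-3 = -14
  a_5 = -2·-14 + 0·5 + -1·-3 + 3·-5 = 16
  a_6 = -2·16 + 0·-14 + -1·5 + 3·-3 = -46
  a_7 = -2·-46 + 0·16 + -1·-14 + 3·5 = 121
  a_8 = -2·121 + 0·-46 + -1·16 + 3·-14 = -300
  a_9 = -2·-300 + 0·121 + -1·-46 + 3·16 = 694
  a_10 = -2·694 + 0·-300 + -1·121 + 3·-46 = -1647
  a_11 = -2·-1647 + 0·694 + -1·-300 + 3·121 = 3957
  a_12 = -2·3957 + 0·-1647 + -1·694 + 3·-300 = -9508
  a_13 = -2·-9508 + 0·3957 + -1·-1647 + 3·694 = 22745

-2,0,-1,3 ; 22745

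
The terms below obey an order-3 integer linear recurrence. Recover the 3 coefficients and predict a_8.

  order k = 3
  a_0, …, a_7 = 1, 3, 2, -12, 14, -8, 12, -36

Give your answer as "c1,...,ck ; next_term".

-2,-2,-2 ; 64

  a_3 = -2·2 + -2·3 + -2·1 = -12
  a_4 = -2·-12 + -2·2 + -2·3 = 14
  a_5 = -2·14 + -2·-12 + -2·2 = -8
  a_6 = -2·-8 + -2·14 + -2·-12 = 12
  a_7 = -2·12 + -2·-8 + -2·14 = -36
  a_8 = -2·-36 + -2·12 + -2·-8 = 64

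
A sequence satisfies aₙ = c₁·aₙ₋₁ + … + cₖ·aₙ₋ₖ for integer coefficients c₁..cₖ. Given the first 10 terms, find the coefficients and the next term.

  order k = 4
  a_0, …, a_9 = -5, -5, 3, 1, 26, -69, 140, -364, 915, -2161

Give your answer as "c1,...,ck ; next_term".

  a_4 = -3·1 + -2·3 + -3·-5 + -4·-5 = 26
  a_5 = -3·26 + -2·1 + -3·3 + -4·-5 = -69
  a_6 = -3·-69 + -2·26 + -3·1 + -4·3 = 140
  a_7 = -3·140 + -2·-69 + -3·26 + -4·1 = -364
  a_8 = -3·-364 + -2·140 + -3·-69 + -4·26 = 915
  a_9 = -3·915 + -2·-364 + -3·140 + -4·-69 = -2161
  a_10 = -3·-2161 + -2·915 + -3·-364 + -4·140 = 5185

-3,-2,-3,-4 ; 5185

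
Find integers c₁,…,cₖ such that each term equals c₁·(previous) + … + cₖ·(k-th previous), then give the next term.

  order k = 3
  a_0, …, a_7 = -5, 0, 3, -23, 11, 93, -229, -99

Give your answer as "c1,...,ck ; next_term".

  a_3 = -1·3 + -4·0 + 4·-5 = -23
  a_4 = -1·-23 + -4·3 + 4·0 = 11
  a_5 = -1·11 + -4·-23 + 4·3 = 93
  a_6 = -1·93 + -4·11 + 4·-23 = -229
  a_7 = -1·-229 + -4·93 + 4·11 = -99
  a_8 = -1·-99 + -4·-229 + 4·93 = 1387

-1,-4,4 ; 1387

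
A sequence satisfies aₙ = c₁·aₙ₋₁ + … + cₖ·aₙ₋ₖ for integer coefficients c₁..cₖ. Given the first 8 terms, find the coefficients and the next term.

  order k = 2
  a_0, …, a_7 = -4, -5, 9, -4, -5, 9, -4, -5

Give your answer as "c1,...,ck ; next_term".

-1,-1 ; 9

  a_2 = -1·-5 + -1·-4 = 9
  a_3 = -1·9 + -1·-5 = -4
  a_4 = -1·-4 + -1·9 = -5
  a_5 = -1·-5 + -1·-4 = 9
  a_6 = -1·9 + -1·-5 = -4
  a_7 = -1·-4 + -1·9 = -5
  a_8 = -1·-5 + -1·-4 = 9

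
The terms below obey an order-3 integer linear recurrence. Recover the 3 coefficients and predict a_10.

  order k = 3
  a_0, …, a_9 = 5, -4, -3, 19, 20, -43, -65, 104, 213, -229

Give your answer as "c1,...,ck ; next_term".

  a_3 = 1·-3 + -3·-4 + 2·5 = 19
  a_4 = 1·19 + -3·-3 + 2·-4 = 20
  a_5 = 1·20 + -3·19 + 2·-3 = -43
  a_6 = 1·-43 + -3·20 + 2·19 = -65
  a_7 = 1·-65 + -3·-43 + 2·20 = 104
  a_8 = 1·104 + -3·-65 + 2·-43 = 213
  a_9 = 1·213 + -3·104 + 2·-65 = -229
  a_10 = 1·-229 + -3·213 + 2·104 = -660

1,-3,2 ; -660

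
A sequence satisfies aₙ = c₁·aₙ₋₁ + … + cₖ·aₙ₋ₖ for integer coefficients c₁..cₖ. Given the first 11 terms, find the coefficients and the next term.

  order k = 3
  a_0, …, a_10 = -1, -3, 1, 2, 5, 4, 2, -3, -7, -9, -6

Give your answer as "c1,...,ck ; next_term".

1,0,-1 ; 1

  a_3 = 1·1 + 0·-3 + -1·-1 = 2
  a_4 = 1·2 + 0·1 + -1·-3 = 5
  a_5 = 1·5 + 0·2 + -1·1 = 4
  a_6 = 1·4 + 0·5 + -1·2 = 2
  a_7 = 1·2 + 0·4 + -1·5 = -3
  a_8 = 1·-3 + 0·2 + -1·4 = -7
  a_9 = 1·-7 + 0·-3 + -1·2 = -9
  a_10 = 1·-9 + 0·-7 + -1·-3 = -6
  a_11 = 1·-6 + 0·-9 + -1·-7 = 1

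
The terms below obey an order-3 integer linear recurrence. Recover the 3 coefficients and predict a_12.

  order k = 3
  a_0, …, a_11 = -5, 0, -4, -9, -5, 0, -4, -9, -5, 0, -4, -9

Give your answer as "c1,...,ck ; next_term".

1,-1,1 ; -5

  a_3 = 1·-4 + -1·0 + 1·-5 = -9
  a_4 = 1·-9 + -1·-4 + 1·0 = -5
  a_5 = 1·-5 + -1·-9 + 1·-4 = 0
  a_6 = 1·0 + -1·-5 + 1·-9 = -4
  a_7 = 1·-4 + -1·0 + 1·-5 = -9
  a_8 = 1·-9 + -1·-4 + 1·0 = -5
  a_9 = 1·-5 + -1·-9 + 1·-4 = 0
  a_10 = 1·0 + -1·-5 + 1·-9 = -4
  a_11 = 1·-4 + -1·0 + 1·-5 = -9
  a_12 = 1·-9 + -1·-4 + 1·0 = -5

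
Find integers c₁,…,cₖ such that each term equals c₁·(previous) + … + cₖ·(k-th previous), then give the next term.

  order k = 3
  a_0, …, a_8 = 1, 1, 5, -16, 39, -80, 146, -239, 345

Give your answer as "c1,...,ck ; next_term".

-3,-2,1 ; -411

  a_3 = -3·5 + -2·1 + 1·1 = -16
  a_4 = -3·-16 + -2·5 + 1·1 = 39
  a_5 = -3·39 + -2·-16 + 1·5 = -80
  a_6 = -3·-80 + -2·39 + 1·-16 = 146
  a_7 = -3·146 + -2·-80 + 1·39 = -239
  a_8 = -3·-239 + -2·146 + 1·-80 = 345
  a_9 = -3·345 + -2·-239 + 1·146 = -411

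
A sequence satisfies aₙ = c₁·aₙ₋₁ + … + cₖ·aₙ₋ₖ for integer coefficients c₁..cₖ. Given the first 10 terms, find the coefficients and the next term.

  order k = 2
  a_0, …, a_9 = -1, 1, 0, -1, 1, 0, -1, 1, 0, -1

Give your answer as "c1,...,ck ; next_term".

  a_2 = -1·1 + -1·-1 = 0
  a_3 = -1·0 + -1·1 = -1
  a_4 = -1·-1 + -1·0 = 1
  a_5 = -1·1 + -1·-1 = 0
  a_6 = -1·0 + -1·1 = -1
  a_7 = -1·-1 + -1·0 = 1
  a_8 = -1·1 + -1·-1 = 0
  a_9 = -1·0 + -1·1 = -1
  a_10 = -1·-1 + -1·0 = 1

-1,-1 ; 1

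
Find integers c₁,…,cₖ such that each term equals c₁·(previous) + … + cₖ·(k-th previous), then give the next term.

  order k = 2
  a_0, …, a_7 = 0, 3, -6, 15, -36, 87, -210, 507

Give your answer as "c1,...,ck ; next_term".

-2,1 ; -1224

  a_2 = -2·3 + 1·0 = -6
  a_3 = -2·-6 + 1·3 = 15
  a_4 = -2·15 + 1·-6 = -36
  a_5 = -2·-36 + 1·15 = 87
  a_6 = -2·87 + 1·-36 = -210
  a_7 = -2·-210 + 1·87 = 507
  a_8 = -2·507 + 1·-210 = -1224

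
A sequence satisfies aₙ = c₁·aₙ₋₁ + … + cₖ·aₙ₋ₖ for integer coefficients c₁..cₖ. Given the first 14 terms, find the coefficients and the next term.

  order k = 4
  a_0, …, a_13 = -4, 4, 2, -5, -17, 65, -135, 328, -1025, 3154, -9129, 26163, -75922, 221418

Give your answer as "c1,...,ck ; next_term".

-3,-2,-4,3 ; -644449

  a_4 = -3·-5 + -2·2 + -4·4 + 3·-4 = -17
  a_5 = -3·-17 + -2·-5 + -4·2 + 3·4 = 65
  a_6 = -3·65 + -2·-17 + -4·-5 + 3·2 = -135
  a_7 = -3·-135 + -2·65 + -4·-17 + 3·-5 = 328
  a_8 = -3·328 + -2·-135 + -4·65 + 3·-17 = -1025
  a_9 = -3·-1025 + -2·328 + -4·-135 + 3·65 = 3154
  a_10 = -3·3154 + -2·-1025 + -4·328 + 3·-135 = -9129
  a_11 = -3·-9129 + -2·3154 + -4·-1025 + 3·328 = 26163
  a_12 = -3·26163 + -2·-9129 + -4·3154 + 3·-1025 = -75922
  a_13 = -3·-75922 + -2·26163 + -4·-9129 + 3·3154 = 221418
  a_14 = -3·221418 + -2·-75922 + -4·26163 + 3·-9129 = -644449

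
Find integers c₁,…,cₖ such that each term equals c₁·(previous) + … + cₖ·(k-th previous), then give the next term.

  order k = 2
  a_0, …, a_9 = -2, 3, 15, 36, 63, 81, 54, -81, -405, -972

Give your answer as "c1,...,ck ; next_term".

  a_2 = 3·3 + -3·-2 = 15
  a_3 = 3·15 + -3·3 = 36
  a_4 = 3·36 + -3·15 = 63
  a_5 = 3·63 + -3·36 = 81
  a_6 = 3·81 + -3·63 = 54
  a_7 = 3·54 + -3·81 = -81
  a_8 = 3·-81 + -3·54 = -405
  a_9 = 3·-405 + -3·-81 = -972
  a_10 = 3·-972 + -3·-405 = -1701

3,-3 ; -1701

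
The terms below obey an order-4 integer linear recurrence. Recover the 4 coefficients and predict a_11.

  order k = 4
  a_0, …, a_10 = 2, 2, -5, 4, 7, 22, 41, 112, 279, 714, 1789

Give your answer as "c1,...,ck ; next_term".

2,1,0,2 ; 4516

  a_4 = 2·4 + 1·-5 + 0·2 + 2·2 = 7
  a_5 = 2·7 + 1·4 + 0·-5 + 2·2 = 22
  a_6 = 2·22 + 1·7 + 0·4 + 2·-5 = 41
  a_7 = 2·41 + 1·22 + 0·7 + 2·4 = 112
  a_8 = 2·112 + 1·41 + 0·22 + 2·7 = 279
  a_9 = 2·279 + 1·112 + 0·41 + 2·22 = 714
  a_10 = 2·714 + 1·279 + 0·112 + 2·41 = 1789
  a_11 = 2·1789 + 1·714 + 0·279 + 2·112 = 4516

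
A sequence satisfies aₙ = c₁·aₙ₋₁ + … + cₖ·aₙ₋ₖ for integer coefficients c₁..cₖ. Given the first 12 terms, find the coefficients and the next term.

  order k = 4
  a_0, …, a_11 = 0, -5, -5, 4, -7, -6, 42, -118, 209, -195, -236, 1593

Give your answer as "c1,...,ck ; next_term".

-3,-3,2,1 ; -4252

  a_4 = -3·4 + -3·-5 + 2·-5 + 1·0 = -7
  a_5 = -3·-7 + -3·4 + 2·-5 + 1·-5 = -6
  a_6 = -3·-6 + -3·-7 + 2·4 + 1·-5 = 42
  a_7 = -3·42 + -3·-6 + 2·-7 + 1·4 = -118
  a_8 = -3·-118 + -3·42 + 2·-6 + 1·-7 = 209
  a_9 = -3·209 + -3·-118 + 2·42 + 1·-6 = -195
  a_10 = -3·-195 + -3·209 + 2·-118 + 1·42 = -236
  a_11 = -3·-236 + -3·-195 + 2·209 + 1·-118 = 1593
  a_12 = -3·1593 + -3·-236 + 2·-195 + 1·209 = -4252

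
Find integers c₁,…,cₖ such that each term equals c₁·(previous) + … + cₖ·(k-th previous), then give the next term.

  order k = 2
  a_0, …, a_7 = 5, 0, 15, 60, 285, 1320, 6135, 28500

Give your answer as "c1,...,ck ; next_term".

  a_2 = 4·0 + 3·5 = 15
  a_3 = 4·15 + 3·0 = 60
  a_4 = 4·60 + 3·15 = 285
  a_5 = 4·285 + 3·60 = 1320
  a_6 = 4·1320 + 3·285 = 6135
  a_7 = 4·6135 + 3·1320 = 28500
  a_8 = 4·28500 + 3·6135 = 132405

4,3 ; 132405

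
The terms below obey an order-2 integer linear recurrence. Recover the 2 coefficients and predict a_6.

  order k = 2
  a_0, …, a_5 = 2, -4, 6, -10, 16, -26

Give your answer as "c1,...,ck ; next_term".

-1,1 ; 42

  a_2 = -1·-4 + 1·2 = 6
  a_3 = -1·6 + 1·-4 = -10
  a_4 = -1·-10 + 1·6 = 16
  a_5 = -1·16 + 1·-10 = -26
  a_6 = -1·-26 + 1·16 = 42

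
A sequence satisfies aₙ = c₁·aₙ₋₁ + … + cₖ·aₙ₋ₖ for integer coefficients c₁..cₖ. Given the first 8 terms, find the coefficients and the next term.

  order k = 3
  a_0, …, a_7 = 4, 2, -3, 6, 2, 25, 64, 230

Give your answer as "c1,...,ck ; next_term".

2,4,1 ; 741

  a_3 = 2·-3 + 4·2 + 1·4 = 6
  a_4 = 2·6 + 4·-3 + 1·2 = 2
  a_5 = 2·2 + 4·6 + 1·-3 = 25
  a_6 = 2·25 + 4·2 + 1·6 = 64
  a_7 = 2·64 + 4·25 + 1·2 = 230
  a_8 = 2·230 + 4·64 + 1·25 = 741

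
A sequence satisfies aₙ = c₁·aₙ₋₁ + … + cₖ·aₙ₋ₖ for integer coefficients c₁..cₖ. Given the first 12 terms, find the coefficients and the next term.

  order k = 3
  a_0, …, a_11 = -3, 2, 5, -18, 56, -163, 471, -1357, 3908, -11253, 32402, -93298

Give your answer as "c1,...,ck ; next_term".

-3,0,1 ; 268641

  a_3 = -3·5 + 0·2 + 1·-3 = -18
  a_4 = -3·-18 + 0·5 + 1·2 = 56
  a_5 = -3·56 + 0·-18 + 1·5 = -163
  a_6 = -3·-163 + 0·56 + 1·-18 = 471
  a_7 = -3·471 + 0·-163 + 1·56 = -1357
  a_8 = -3·-1357 + 0·471 + 1·-163 = 3908
  a_9 = -3·3908 + 0·-1357 + 1·471 = -11253
  a_10 = -3·-11253 + 0·3908 + 1·-1357 = 32402
  a_11 = -3·32402 + 0·-11253 + 1·3908 = -93298
  a_12 = -3·-93298 + 0·32402 + 1·-11253 = 268641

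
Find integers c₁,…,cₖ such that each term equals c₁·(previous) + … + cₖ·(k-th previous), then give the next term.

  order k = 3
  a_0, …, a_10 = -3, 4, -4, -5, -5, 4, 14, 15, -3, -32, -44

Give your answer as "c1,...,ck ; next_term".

1,-1,-1 ; -9

  a_3 = 1·-4 + -1·4 + -1·-3 = -5
  a_4 = 1·-5 + -1·-4 + -1·4 = -5
  a_5 = 1·-5 + -1·-5 + -1·-4 = 4
  a_6 = 1·4 + -1·-5 + -1·-5 = 14
  a_7 = 1·14 + -1·4 + -1·-5 = 15
  a_8 = 1·15 + -1·14 + -1·4 = -3
  a_9 = 1·-3 + -1·15 + -1·14 = -32
  a_10 = 1·-32 + -1·-3 + -1·15 = -44
  a_11 = 1·-44 + -1·-32 + -1·-3 = -9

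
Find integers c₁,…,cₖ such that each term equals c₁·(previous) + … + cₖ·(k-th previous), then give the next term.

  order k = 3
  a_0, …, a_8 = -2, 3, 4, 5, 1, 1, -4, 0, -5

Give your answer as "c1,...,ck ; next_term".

0,1,-1 ; 4

  a_3 = 0·4 + 1·3 + -1·-2 = 5
  a_4 = 0·5 + 1·4 + -1·3 = 1
  a_5 = 0·1 + 1·5 + -1·4 = 1
  a_6 = 0·1 + 1·1 + -1·5 = -4
  a_7 = 0·-4 + 1·1 + -1·1 = 0
  a_8 = 0·0 + 1·-4 + -1·1 = -5
  a_9 = 0·-5 + 1·0 + -1·-4 = 4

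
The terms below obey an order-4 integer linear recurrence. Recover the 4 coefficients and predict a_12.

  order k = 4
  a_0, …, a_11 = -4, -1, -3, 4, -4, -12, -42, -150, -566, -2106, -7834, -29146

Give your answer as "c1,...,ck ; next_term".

3,2,2,2 ; -108450

  a_4 = 3·4 + 2·-3 + 2·-1 + 2·-4 = -4
  a_5 = 3·-4 + 2·4 + 2·-3 + 2·-1 = -12
  a_6 = 3·-12 + 2·-4 + 2·4 + 2·-3 = -42
  a_7 = 3·-42 + 2·-12 + 2·-4 + 2·4 = -150
  a_8 = 3·-150 + 2·-42 + 2·-12 + 2·-4 = -566
  a_9 = 3·-566 + 2·-150 + 2·-42 + 2·-12 = -2106
  a_10 = 3·-2106 + 2·-566 + 2·-150 + 2·-42 = -7834
  a_11 = 3·-7834 + 2·-2106 + 2·-566 + 2·-150 = -29146
  a_12 = 3·-29146 + 2·-7834 + 2·-2106 + 2·-566 = -108450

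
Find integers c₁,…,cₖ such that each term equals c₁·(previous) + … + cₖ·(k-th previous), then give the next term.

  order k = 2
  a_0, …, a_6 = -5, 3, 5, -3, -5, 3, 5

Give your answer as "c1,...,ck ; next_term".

0,-1 ; -3

  a_2 = 0·3 + -1·-5 = 5
  a_3 = 0·5 + -1·3 = -3
  a_4 = 0·-3 + -1·5 = -5
  a_5 = 0·-5 + -1·-3 = 3
  a_6 = 0·3 + -1·-5 = 5
  a_7 = 0·5 + -1·3 = -3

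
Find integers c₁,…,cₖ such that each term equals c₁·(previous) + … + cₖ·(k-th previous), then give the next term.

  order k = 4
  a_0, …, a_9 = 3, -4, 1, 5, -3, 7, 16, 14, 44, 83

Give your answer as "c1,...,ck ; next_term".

2,0,1,-3 ; 132

  a_4 = 2·5 + 0·1 + 1·-4 + -3·3 = -3
  a_5 = 2·-3 + 0·5 + 1·1 + -3·-4 = 7
  a_6 = 2·7 + 0·-3 + 1·5 + -3·1 = 16
  a_7 = 2·16 + 0·7 + 1·-3 + -3·5 = 14
  a_8 = 2·14 + 0·16 + 1·7 + -3·-3 = 44
  a_9 = 2·44 + 0·14 + 1·16 + -3·7 = 83
  a_10 = 2·83 + 0·44 + 1·14 + -3·16 = 132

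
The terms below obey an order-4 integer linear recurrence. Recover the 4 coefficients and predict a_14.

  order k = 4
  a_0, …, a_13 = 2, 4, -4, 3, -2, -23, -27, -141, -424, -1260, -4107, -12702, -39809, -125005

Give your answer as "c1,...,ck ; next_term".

2,3,3,-4 ; -391115

  a_4 = 2·3 + 3·-4 + 3·4 + -4·2 = -2
  a_5 = 2·-2 + 3·3 + 3·-4 + -4·4 = -23
  a_6 = 2·-23 + 3·-2 + 3·3 + -4·-4 = -27
  a_7 = 2·-27 + 3·-23 + 3·-2 + -4·3 = -141
  a_8 = 2·-141 + 3·-27 + 3·-23 + -4·-2 = -424
  a_9 = 2·-424 + 3·-141 + 3·-27 + -4·-23 = -1260
  a_10 = 2·-1260 + 3·-424 + 3·-141 + -4·-27 = -4107
  a_11 = 2·-4107 + 3·-1260 + 3·-424 + -4·-141 = -12702
  a_12 = 2·-12702 + 3·-4107 + 3·-1260 + -4·-424 = -39809
  a_13 = 2·-39809 + 3·-12702 + 3·-4107 + -4·-1260 = -125005
  a_14 = 2·-125005 + 3·-39809 + 3·-12702 + -4·-4107 = -391115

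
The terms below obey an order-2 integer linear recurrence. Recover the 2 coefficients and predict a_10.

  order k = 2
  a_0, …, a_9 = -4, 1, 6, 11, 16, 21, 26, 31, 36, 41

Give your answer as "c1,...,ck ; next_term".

  a_2 = 2·1 + -1·-4 = 6
  a_3 = 2·6 + -1·1 = 11
  a_4 = 2·11 + -1·6 = 16
  a_5 = 2·16 + -1·11 = 21
  a_6 = 2·21 + -1·16 = 26
  a_7 = 2·26 + -1·21 = 31
  a_8 = 2·31 + -1·26 = 36
  a_9 = 2·36 + -1·31 = 41
  a_10 = 2·41 + -1·36 = 46

2,-1 ; 46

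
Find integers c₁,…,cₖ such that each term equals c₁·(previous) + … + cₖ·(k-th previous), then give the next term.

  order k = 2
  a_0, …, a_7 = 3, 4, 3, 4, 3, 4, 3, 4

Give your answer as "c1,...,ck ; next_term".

  a_2 = 0·4 + 1·3 = 3
  a_3 = 0·3 + 1·4 = 4
  a_4 = 0·4 + 1·3 = 3
  a_5 = 0·3 + 1·4 = 4
  a_6 = 0·4 + 1·3 = 3
  a_7 = 0·3 + 1·4 = 4
  a_8 = 0·4 + 1·3 = 3

0,1 ; 3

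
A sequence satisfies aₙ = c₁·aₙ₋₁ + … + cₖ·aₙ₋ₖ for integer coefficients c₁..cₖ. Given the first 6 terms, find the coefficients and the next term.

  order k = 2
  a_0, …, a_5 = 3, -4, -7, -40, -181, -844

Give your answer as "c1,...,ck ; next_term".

4,3 ; -3919

  a_2 = 4·-4 + 3·3 = -7
  a_3 = 4·-7 + 3·-4 = -40
  a_4 = 4·-40 + 3·-7 = -181
  a_5 = 4·-181 + 3·-40 = -844
  a_6 = 4·-844 + 3·-181 = -3919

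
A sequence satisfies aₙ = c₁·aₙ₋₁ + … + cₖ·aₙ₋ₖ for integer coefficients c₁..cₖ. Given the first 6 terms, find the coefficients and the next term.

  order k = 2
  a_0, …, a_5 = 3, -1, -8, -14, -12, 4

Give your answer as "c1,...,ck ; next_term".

2,-2 ; 32

  a_2 = 2·-1 + -2·3 = -8
  a_3 = 2·-8 + -2·-1 = -14
  a_4 = 2·-14 + -2·-8 = -12
  a_5 = 2·-12 + -2·-14 = 4
  a_6 = 2·4 + -2·-12 = 32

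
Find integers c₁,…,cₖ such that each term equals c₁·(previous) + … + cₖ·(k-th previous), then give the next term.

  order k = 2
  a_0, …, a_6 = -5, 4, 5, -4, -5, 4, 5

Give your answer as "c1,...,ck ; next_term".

0,-1 ; -4

  a_2 = 0·4 + -1·-5 = 5
  a_3 = 0·5 + -1·4 = -4
  a_4 = 0·-4 + -1·5 = -5
  a_5 = 0·-5 + -1·-4 = 4
  a_6 = 0·4 + -1·-5 = 5
  a_7 = 0·5 + -1·4 = -4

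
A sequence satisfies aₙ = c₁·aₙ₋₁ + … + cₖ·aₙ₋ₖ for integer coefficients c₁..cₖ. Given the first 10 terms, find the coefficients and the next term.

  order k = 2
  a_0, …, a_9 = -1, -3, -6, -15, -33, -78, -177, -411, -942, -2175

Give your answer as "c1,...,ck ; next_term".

1,3 ; -5001

  a_2 = 1·-3 + 3·-1 = -6
  a_3 = 1·-6 + 3·-3 = -15
  a_4 = 1·-15 + 3·-6 = -33
  a_5 = 1·-33 + 3·-15 = -78
  a_6 = 1·-78 + 3·-33 = -177
  a_7 = 1·-177 + 3·-78 = -411
  a_8 = 1·-411 + 3·-177 = -942
  a_9 = 1·-942 + 3·-411 = -2175
  a_10 = 1·-2175 + 3·-942 = -5001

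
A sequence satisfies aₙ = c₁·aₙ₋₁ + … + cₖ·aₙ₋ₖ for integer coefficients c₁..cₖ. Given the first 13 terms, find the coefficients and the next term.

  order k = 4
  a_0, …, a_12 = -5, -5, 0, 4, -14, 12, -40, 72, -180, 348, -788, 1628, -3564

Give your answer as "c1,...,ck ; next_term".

-1,2,0,2 ; 7516

  a_4 = -1·4 + 2·0 + 0·-5 + 2·-5 = -14
  a_5 = -1·-14 + 2·4 + 0·0 + 2·-5 = 12
  a_6 = -1·12 + 2·-14 + 0·4 + 2·0 = -40
  a_7 = -1·-40 + 2·12 + 0·-14 + 2·4 = 72
  a_8 = -1·72 + 2·-40 + 0·12 + 2·-14 = -180
  a_9 = -1·-180 + 2·72 + 0·-40 + 2·12 = 348
  a_10 = -1·348 + 2·-180 + 0·72 + 2·-40 = -788
  a_11 = -1·-788 + 2·348 + 0·-180 + 2·72 = 1628
  a_12 = -1·1628 + 2·-788 + 0·348 + 2·-180 = -3564
  a_13 = -1·-3564 + 2·1628 + 0·-788 + 2·348 = 7516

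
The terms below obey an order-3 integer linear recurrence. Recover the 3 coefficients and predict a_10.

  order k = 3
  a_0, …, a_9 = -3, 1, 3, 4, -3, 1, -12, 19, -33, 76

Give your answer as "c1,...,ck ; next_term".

  a_3 = -1·3 + 1·1 + -2·-3 = 4
  a_4 = -1·4 + 1·3 + -2·1 = -3
  a_5 = -1·-3 + 1·4 + -2·3 = 1
  a_6 = -1·1 + 1·-3 + -2·4 = -12
  a_7 = -1·-12 + 1·1 + -2·-3 = 19
  a_8 = -1·19 + 1·-12 + -2·1 = -33
  a_9 = -1·-33 + 1·19 + -2·-12 = 76
  a_10 = -1·76 + 1·-33 + -2·19 = -147

-1,1,-2 ; -147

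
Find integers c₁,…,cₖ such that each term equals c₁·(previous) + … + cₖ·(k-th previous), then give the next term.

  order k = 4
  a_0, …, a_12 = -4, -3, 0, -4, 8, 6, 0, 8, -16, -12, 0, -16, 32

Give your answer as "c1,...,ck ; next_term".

0,0,0,-2 ; 24

  a_4 = 0·-4 + 0·0 + 0·-3 + -2·-4 = 8
  a_5 = 0·8 + 0·-4 + 0·0 + -2·-3 = 6
  a_6 = 0·6 + 0·8 + 0·-4 + -2·0 = 0
  a_7 = 0·0 + 0·6 + 0·8 + -2·-4 = 8
  a_8 = 0·8 + 0·0 + 0·6 + -2·8 = -16
  a_9 = 0·-16 + 0·8 + 0·0 + -2·6 = -12
  a_10 = 0·-12 + 0·-16 + 0·8 + -2·0 = 0
  a_11 = 0·0 + 0·-12 + 0·-16 + -2·8 = -16
  a_12 = 0·-16 + 0·0 + 0·-12 + -2·-16 = 32
  a_13 = 0·32 + 0·-16 + 0·0 + -2·-12 = 24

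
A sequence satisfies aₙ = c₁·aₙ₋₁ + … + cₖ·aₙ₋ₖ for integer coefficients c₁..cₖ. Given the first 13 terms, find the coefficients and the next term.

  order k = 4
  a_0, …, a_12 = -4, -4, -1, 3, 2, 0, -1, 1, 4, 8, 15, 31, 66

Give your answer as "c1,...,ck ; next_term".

  a_4 = 2·3 + 0·-1 + 0·-4 + 1·-4 = 2
  a_5 = 2·2 + 0·3 + 0·-1 + 1·-4 = 0
  a_6 = 2·0 + 0·2 + 0·3 + 1·-1 = -1
  a_7 = 2·-1 + 0·0 + 0·2 + 1·3 = 1
  a_8 = 2·1 + 0·-1 + 0·0 + 1·2 = 4
  a_9 = 2·4 + 0·1 + 0·-1 + 1·0 = 8
  a_10 = 2·8 + 0·4 + 0·1 + 1·-1 = 15
  a_11 = 2·15 + 0·8 + 0·4 + 1·1 = 31
  a_12 = 2·31 + 0·15 + 0·8 + 1·4 = 66
  a_13 = 2·66 + 0·31 + 0·15 + 1·8 = 140

2,0,0,1 ; 140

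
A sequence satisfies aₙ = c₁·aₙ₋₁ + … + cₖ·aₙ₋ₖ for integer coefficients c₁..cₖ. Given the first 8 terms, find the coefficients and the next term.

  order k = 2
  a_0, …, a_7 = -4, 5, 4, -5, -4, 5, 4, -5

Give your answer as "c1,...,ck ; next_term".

  a_2 = 0·5 + -1·-4 = 4
  a_3 = 0·4 + -1·5 = -5
  a_4 = 0·-5 + -1·4 = -4
  a_5 = 0·-4 + -1·-5 = 5
  a_6 = 0·5 + -1·-4 = 4
  a_7 = 0·4 + -1·5 = -5
  a_8 = 0·-5 + -1·4 = -4

0,-1 ; -4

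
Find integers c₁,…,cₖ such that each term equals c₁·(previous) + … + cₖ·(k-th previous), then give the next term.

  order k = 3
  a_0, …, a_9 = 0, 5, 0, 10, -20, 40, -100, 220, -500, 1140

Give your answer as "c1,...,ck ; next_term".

  a_3 = -1·0 + 2·5 + -2·0 = 10
  a_4 = -1·10 + 2·0 + -2·5 = -20
  a_5 = -1·-20 + 2·10 + -2·0 = 40
  a_6 = -1·40 + 2·-20 + -2·10 = -100
  a_7 = -1·-100 + 2·40 + -2·-20 = 220
  a_8 = -1·220 + 2·-100 + -2·40 = -500
  a_9 = -1·-500 + 2·220 + -2·-100 = 1140
  a_10 = -1·1140 + 2·-500 + -2·220 = -2580

-1,2,-2 ; -2580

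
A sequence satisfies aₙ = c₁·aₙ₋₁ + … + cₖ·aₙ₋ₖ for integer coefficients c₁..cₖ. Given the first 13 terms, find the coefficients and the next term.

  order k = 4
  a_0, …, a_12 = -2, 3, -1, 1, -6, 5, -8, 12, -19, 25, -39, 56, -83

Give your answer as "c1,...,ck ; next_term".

  a_4 = 0·1 + 1·-1 + -1·3 + 1·-2 = -6
  a_5 = 0·-6 + 1·1 + -1·-1 + 1·3 = 5
  a_6 = 0·5 + 1·-6 + -1·1 + 1·-1 = -8
  a_7 = 0·-8 + 1·5 + -1·-6 + 1·1 = 12
  a_8 = 0·12 + 1·-8 + -1·5 + 1·-6 = -19
  a_9 = 0·-19 + 1·12 + -1·-8 + 1·5 = 25
  a_10 = 0·25 + 1·-19 + -1·12 + 1·-8 = -39
  a_11 = 0·-39 + 1·25 + -1·-19 + 1·12 = 56
  a_12 = 0·56 + 1·-39 + -1·25 + 1·-19 = -83
  a_13 = 0·-83 + 1·56 + -1·-39 + 1·25 = 120

0,1,-1,1 ; 120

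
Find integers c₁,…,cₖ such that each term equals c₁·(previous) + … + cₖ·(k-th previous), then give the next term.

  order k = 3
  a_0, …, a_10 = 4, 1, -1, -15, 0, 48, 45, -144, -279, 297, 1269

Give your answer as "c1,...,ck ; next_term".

  a_3 = 0·-1 + -3·1 + -3·4 = -15
  a_4 = 0·-15 + -3·-1 + -3·1 = 0
  a_5 = 0·0 + -3·-15 + -3·-1 = 48
  a_6 = 0·48 + -3·0 + -3·-15 = 45
  a_7 = 0·45 + -3·48 + -3·0 = -144
  a_8 = 0·-144 + -3·45 + -3·48 = -279
  a_9 = 0·-279 + -3·-144 + -3·45 = 297
  a_10 = 0·297 + -3·-279 + -3·-144 = 1269
  a_11 = 0·1269 + -3·297 + -3·-279 = -54

0,-3,-3 ; -54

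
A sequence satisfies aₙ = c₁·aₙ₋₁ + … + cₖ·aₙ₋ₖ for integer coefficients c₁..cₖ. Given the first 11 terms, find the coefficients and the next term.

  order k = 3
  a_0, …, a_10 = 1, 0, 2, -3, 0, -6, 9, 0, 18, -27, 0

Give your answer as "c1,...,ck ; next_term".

0,0,-3 ; -54

  a_3 = 0·2 + 0·0 + -3·1 = -3
  a_4 = 0·-3 + 0·2 + -3·0 = 0
  a_5 = 0·0 + 0·-3 + -3·2 = -6
  a_6 = 0·-6 + 0·0 + -3·-3 = 9
  a_7 = 0·9 + 0·-6 + -3·0 = 0
  a_8 = 0·0 + 0·9 + -3·-6 = 18
  a_9 = 0·18 + 0·0 + -3·9 = -27
  a_10 = 0·-27 + 0·18 + -3·0 = 0
  a_11 = 0·0 + 0·-27 + -3·18 = -54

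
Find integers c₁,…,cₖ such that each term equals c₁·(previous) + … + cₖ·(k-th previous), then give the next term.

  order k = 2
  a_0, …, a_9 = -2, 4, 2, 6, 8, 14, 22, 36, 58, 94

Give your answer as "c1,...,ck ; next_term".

1,1 ; 152

  a_2 = 1·4 + 1·-2 = 2
  a_3 = 1·2 + 1·4 = 6
  a_4 = 1·6 + 1·2 = 8
  a_5 = 1·8 + 1·6 = 14
  a_6 = 1·14 + 1·8 = 22
  a_7 = 1·22 + 1·14 = 36
  a_8 = 1·36 + 1·22 = 58
  a_9 = 1·58 + 1·36 = 94
  a_10 = 1·94 + 1·58 = 152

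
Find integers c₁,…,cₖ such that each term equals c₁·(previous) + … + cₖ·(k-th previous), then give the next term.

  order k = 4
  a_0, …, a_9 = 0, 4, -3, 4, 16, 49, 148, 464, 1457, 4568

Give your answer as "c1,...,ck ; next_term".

3,0,1,1 ; 14316

  a_4 = 3·4 + 0·-3 + 1·4 + 1·0 = 16
  a_5 = 3·16 + 0·4 + 1·-3 + 1·4 = 49
  a_6 = 3·49 + 0·16 + 1·4 + 1·-3 = 148
  a_7 = 3·148 + 0·49 + 1·16 + 1·4 = 464
  a_8 = 3·464 + 0·148 + 1·49 + 1·16 = 1457
  a_9 = 3·1457 + 0·464 + 1·148 + 1·49 = 4568
  a_10 = 3·4568 + 0·1457 + 1·464 + 1·148 = 14316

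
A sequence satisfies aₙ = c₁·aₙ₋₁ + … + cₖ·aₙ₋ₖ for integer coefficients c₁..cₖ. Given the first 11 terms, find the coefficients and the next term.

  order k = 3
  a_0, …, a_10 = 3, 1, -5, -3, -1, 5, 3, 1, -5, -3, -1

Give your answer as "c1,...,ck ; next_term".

  a_3 = 0·-5 + 0·1 + -1·3 = -3
  a_4 = 0·-3 + 0·-5 + -1·1 = -1
  a_5 = 0·-1 + 0·-3 + -1·-5 = 5
  a_6 = 0·5 + 0·-1 + -1·-3 = 3
  a_7 = 0·3 + 0·5 + -1·-1 = 1
  a_8 = 0·1 + 0·3 + -1·5 = -5
  a_9 = 0·-5 + 0·1 + -1·3 = -3
  a_10 = 0·-3 + 0·-5 + -1·1 = -1
  a_11 = 0·-1 + 0·-3 + -1·-5 = 5

0,0,-1 ; 5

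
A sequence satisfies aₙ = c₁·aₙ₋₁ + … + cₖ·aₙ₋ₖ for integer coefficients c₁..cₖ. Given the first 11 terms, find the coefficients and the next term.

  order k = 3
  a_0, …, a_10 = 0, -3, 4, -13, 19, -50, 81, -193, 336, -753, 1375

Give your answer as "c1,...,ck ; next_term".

  a_3 = -1·4 + 3·-3 + 2·0 = -13
  a_4 = -1·-13 + 3·4 + 2·-3 = 19
  a_5 = -1·19 + 3·-13 + 2·4 = -50
  a_6 = -1·-50 + 3·19 + 2·-13 = 81
  a_7 = -1·81 + 3·-50 + 2·19 = -193
  a_8 = -1·-193 + 3·81 + 2·-50 = 336
  a_9 = -1·336 + 3·-193 + 2·81 = -753
  a_10 = -1·-753 + 3·336 + 2·-193 = 1375
  a_11 = -1·1375 + 3·-753 + 2·336 = -2962

-1,3,2 ; -2962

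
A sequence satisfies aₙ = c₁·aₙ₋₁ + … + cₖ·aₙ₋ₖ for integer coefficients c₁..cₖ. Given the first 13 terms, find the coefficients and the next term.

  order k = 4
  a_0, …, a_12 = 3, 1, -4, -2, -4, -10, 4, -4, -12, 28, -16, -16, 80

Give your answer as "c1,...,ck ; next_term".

  a_4 = 0·-2 + 0·-4 + 2·1 + -2·3 = -4
  a_5 = 0·-4 + 0·-2 + 2·-4 + -2·1 = -10
  a_6 = 0·-10 + 0·-4 + 2·-2 + -2·-4 = 4
  a_7 = 0·4 + 0·-10 + 2·-4 + -2·-2 = -4
  a_8 = 0·-4 + 0·4 + 2·-10 + -2·-4 = -12
  a_9 = 0·-12 + 0·-4 + 2·4 + -2·-10 = 28
  a_10 = 0·28 + 0·-12 + 2·-4 + -2·4 = -16
  a_11 = 0·-16 + 0·28 + 2·-12 + -2·-4 = -16
  a_12 = 0·-16 + 0·-16 + 2·28 + -2·-12 = 80
  a_13 = 0·80 + 0·-16 + 2·-16 + -2·28 = -88

0,0,2,-2 ; -88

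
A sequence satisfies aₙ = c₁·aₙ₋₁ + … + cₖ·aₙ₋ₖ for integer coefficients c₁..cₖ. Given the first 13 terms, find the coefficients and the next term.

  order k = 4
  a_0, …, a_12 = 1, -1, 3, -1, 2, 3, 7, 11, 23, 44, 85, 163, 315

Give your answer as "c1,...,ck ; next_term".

  a_4 = 1·-1 + 1·3 + 1·-1 + 1·1 = 2
  a_5 = 1·2 + 1·-1 + 1·3 + 1·-1 = 3
  a_6 = 1·3 + 1·2 + 1·-1 + 1·3 = 7
  a_7 = 1·7 + 1·3 + 1·2 + 1·-1 = 11
  a_8 = 1·11 + 1·7 + 1·3 + 1·2 = 23
  a_9 = 1·23 + 1·11 + 1·7 + 1·3 = 44
  a_10 = 1·44 + 1·23 + 1·11 + 1·7 = 85
  a_11 = 1·85 + 1·44 + 1·23 + 1·11 = 163
  a_12 = 1·163 + 1·85 + 1·44 + 1·23 = 315
  a_13 = 1·315 + 1·163 + 1·85 + 1·44 = 607

1,1,1,1 ; 607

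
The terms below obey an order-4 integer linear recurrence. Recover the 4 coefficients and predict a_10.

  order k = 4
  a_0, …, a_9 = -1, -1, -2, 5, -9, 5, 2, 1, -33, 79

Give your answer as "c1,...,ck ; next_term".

  a_4 = -2·5 + -2·-2 + 0·-1 + 3·-1 = -9
  a_5 = -2·-9 + -2·5 + 0·-2 + 3·-1 = 5
  a_6 = -2·5 + -2·-9 + 0·5 + 3·-2 = 2
  a_7 = -2·2 + -2·5 + 0·-9 + 3·5 = 1
  a_8 = -2·1 + -2·2 + 0·5 + 3·-9 = -33
  a_9 = -2·-33 + -2·1 + 0·2 + 3·5 = 79
  a_10 = -2·79 + -2·-33 + 0·1 + 3·2 = -86

-2,-2,0,3 ; -86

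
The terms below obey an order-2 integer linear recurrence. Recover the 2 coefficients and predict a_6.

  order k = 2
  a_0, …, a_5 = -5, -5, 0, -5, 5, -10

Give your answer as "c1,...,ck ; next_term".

-1,1 ; 15

  a_2 = -1·-5 + 1·-5 = 0
  a_3 = -1·0 + 1·-5 = -5
  a_4 = -1·-5 + 1·0 = 5
  a_5 = -1·5 + 1·-5 = -10
  a_6 = -1·-10 + 1·5 = 15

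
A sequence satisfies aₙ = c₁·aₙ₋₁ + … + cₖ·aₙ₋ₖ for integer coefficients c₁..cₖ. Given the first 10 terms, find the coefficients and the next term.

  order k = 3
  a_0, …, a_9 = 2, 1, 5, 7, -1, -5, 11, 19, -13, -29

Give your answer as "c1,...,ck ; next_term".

1,-2,2 ; 35

  a_3 = 1·5 + -2·1 + 2·2 = 7
  a_4 = 1·7 + -2·5 + 2·1 = -1
  a_5 = 1·-1 + -2·7 + 2·5 = -5
  a_6 = 1·-5 + -2·-1 + 2·7 = 11
  a_7 = 1·11 + -2·-5 + 2·-1 = 19
  a_8 = 1·19 + -2·11 + 2·-5 = -13
  a_9 = 1·-13 + -2·19 + 2·11 = -29
  a_10 = 1·-29 + -2·-13 + 2·19 = 35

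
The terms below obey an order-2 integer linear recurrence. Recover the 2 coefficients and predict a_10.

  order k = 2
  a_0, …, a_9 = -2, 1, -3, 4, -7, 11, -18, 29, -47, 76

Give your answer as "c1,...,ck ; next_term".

-1,1 ; -123

  a_2 = -1·1 + 1·-2 = -3
  a_3 = -1·-3 + 1·1 = 4
  a_4 = -1·4 + 1·-3 = -7
  a_5 = -1·-7 + 1·4 = 11
  a_6 = -1·11 + 1·-7 = -18
  a_7 = -1·-18 + 1·11 = 29
  a_8 = -1·29 + 1·-18 = -47
  a_9 = -1·-47 + 1·29 = 76
  a_10 = -1·76 + 1·-47 = -123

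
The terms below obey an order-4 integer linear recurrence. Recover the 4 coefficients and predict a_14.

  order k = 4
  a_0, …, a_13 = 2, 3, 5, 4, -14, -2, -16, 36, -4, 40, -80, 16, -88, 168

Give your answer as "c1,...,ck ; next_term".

  a_4 = -1·4 + 0·5 + -2·3 + -2·2 = -14
  a_5 = -1·-14 + 0·4 + -2·5 + -2·3 = -2
  a_6 = -1·-2 + 0·-14 + -2·4 + -2·5 = -16
  a_7 = -1·-16 + 0·-2 + -2·-14 + -2·4 = 36
  a_8 = -1·36 + 0·-16 + -2·-2 + -2·-14 = -4
  a_9 = -1·-4 + 0·36 + -2·-16 + -2·-2 = 40
  a_10 = -1·40 + 0·-4 + -2·36 + -2·-16 = -80
  a_11 = -1·-80 + 0·40 + -2·-4 + -2·36 = 16
  a_12 = -1·16 + 0·-80 + -2·40 + -2·-4 = -88
  a_13 = -1·-88 + 0·16 + -2·-80 + -2·40 = 168
  a_14 = -1·168 + 0·-88 + -2·16 + -2·-80 = -40

-1,0,-2,-2 ; -40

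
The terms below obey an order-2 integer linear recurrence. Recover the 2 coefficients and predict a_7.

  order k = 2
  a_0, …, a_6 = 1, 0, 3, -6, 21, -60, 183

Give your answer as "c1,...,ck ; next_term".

-2,3 ; -546

  a_2 = -2·0 + 3·1 = 3
  a_3 = -2·3 + 3·0 = -6
  a_4 = -2·-6 + 3·3 = 21
  a_5 = -2·21 + 3·-6 = -60
  a_6 = -2·-60 + 3·21 = 183
  a_7 = -2·183 + 3·-60 = -546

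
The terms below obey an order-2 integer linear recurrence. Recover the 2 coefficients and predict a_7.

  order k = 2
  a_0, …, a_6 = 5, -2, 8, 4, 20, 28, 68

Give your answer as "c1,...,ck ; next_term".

  a_2 = 1·-2 + 2·5 = 8
  a_3 = 1·8 + 2·-2 = 4
  a_4 = 1·4 + 2·8 = 20
  a_5 = 1·20 + 2·4 = 28
  a_6 = 1·28 + 2·20 = 68
  a_7 = 1·68 + 2·28 = 124

1,2 ; 124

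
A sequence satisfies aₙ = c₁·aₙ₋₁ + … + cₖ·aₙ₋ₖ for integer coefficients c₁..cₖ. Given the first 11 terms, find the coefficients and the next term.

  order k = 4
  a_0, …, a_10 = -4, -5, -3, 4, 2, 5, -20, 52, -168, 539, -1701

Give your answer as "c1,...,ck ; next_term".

-3,0,-2,-1 ; 5387

  a_4 = -3·4 + 0·-3 + -2·-5 + -1·-4 = 2
  a_5 = -3·2 + 0·4 + -2·-3 + -1·-5 = 5
  a_6 = -3·5 + 0·2 + -2·4 + -1·-3 = -20
  a_7 = -3·-20 + 0·5 + -2·2 + -1·4 = 52
  a_8 = -3·52 + 0·-20 + -2·5 + -1·2 = -168
  a_9 = -3·-168 + 0·52 + -2·-20 + -1·5 = 539
  a_10 = -3·539 + 0·-168 + -2·52 + -1·-20 = -1701
  a_11 = -3·-1701 + 0·539 + -2·-168 + -1·52 = 5387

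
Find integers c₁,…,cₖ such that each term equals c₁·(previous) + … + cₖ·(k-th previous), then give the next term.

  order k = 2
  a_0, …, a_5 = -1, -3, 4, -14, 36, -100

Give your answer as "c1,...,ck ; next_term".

  a_2 = -2·-3 + 2·-1 = 4
  a_3 = -2·4 + 2·-3 = -14
  a_4 = -2·-14 + 2·4 = 36
  a_5 = -2·36 + 2·-14 = -100
  a_6 = -2·-100 + 2·36 = 272

-2,2 ; 272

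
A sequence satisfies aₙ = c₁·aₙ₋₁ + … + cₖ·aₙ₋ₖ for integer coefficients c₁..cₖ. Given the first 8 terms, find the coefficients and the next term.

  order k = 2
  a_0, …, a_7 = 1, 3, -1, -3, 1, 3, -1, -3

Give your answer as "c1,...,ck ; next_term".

  a_2 = 0·3 + -1·1 = -1
  a_3 = 0·-1 + -1·3 = -3
  a_4 = 0·-3 + -1·-1 = 1
  a_5 = 0·1 + -1·-3 = 3
  a_6 = 0·3 + -1·1 = -1
  a_7 = 0·-1 + -1·3 = -3
  a_8 = 0·-3 + -1·-1 = 1

0,-1 ; 1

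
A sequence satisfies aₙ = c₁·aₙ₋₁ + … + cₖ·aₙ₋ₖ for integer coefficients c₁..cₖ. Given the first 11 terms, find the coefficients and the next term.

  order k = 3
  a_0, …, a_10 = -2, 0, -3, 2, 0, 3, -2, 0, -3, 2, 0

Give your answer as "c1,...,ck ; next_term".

  a_3 = 0·-3 + 0·0 + -1·-2 = 2
  a_4 = 0·2 + 0·-3 + -1·0 = 0
  a_5 = 0·0 + 0·2 + -1·-3 = 3
  a_6 = 0·3 + 0·0 + -1·2 = -2
  a_7 = 0·-2 + 0·3 + -1·0 = 0
  a_8 = 0·0 + 0·-2 + -1·3 = -3
  a_9 = 0·-3 + 0·0 + -1·-2 = 2
  a_10 = 0·2 + 0·-3 + -1·0 = 0
  a_11 = 0·0 + 0·2 + -1·-3 = 3

0,0,-1 ; 3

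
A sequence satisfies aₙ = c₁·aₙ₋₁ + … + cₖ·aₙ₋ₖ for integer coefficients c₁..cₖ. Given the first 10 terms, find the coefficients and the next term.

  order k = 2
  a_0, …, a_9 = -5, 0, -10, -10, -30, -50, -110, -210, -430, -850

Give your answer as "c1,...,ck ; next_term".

  a_2 = 1·0 + 2·-5 = -10
  a_3 = 1·-10 + 2·0 = -10
  a_4 = 1·-10 + 2·-10 = -30
  a_5 = 1·-30 + 2·-10 = -50
  a_6 = 1·-50 + 2·-30 = -110
  a_7 = 1·-110 + 2·-50 = -210
  a_8 = 1·-210 + 2·-110 = -430
  a_9 = 1·-430 + 2·-210 = -850
  a_10 = 1·-850 + 2·-430 = -1710

1,2 ; -1710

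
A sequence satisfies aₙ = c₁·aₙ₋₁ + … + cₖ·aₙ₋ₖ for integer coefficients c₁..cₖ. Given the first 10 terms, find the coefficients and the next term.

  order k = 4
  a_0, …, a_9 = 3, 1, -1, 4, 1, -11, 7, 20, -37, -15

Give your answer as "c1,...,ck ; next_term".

  a_4 = 0·4 + -2·-1 + 2·1 + -1·3 = 1
  a_5 = 0·1 + -2·4 + 2·-1 + -1·1 = -11
  a_6 = 0·-11 + -2·1 + 2·4 + -1·-1 = 7
  a_7 = 0·7 + -2·-11 + 2·1 + -1·4 = 20
  a_8 = 0·20 + -2·7 + 2·-11 + -1·1 = -37
  a_9 = 0·-37 + -2·20 + 2·7 + -1·-11 = -15
  a_10 = 0·-15 + -2·-37 + 2·20 + -1·7 = 107

0,-2,2,-1 ; 107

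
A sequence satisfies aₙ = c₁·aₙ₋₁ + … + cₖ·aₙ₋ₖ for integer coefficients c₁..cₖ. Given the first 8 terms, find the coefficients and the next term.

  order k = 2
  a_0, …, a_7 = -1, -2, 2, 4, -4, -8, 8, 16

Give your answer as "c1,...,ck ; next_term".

  a_2 = 0·-2 + -2·-1 = 2
  a_3 = 0·2 + -2·-2 = 4
  a_4 = 0·4 + -2·2 = -4
  a_5 = 0·-4 + -2·4 = -8
  a_6 = 0·-8 + -2·-4 = 8
  a_7 = 0·8 + -2·-8 = 16
  a_8 = 0·16 + -2·8 = -16

0,-2 ; -16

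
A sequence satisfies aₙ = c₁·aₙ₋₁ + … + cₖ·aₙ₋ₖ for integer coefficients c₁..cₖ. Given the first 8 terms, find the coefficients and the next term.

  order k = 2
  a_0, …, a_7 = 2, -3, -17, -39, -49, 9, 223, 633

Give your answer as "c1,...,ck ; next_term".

3,-4 ; 1007

  a_2 = 3·-3 + -4·2 = -17
  a_3 = 3·-17 + -4·-3 = -39
  a_4 = 3·-39 + -4·-17 = -49
  a_5 = 3·-49 + -4·-39 = 9
  a_6 = 3·9 + -4·-49 = 223
  a_7 = 3·223 + -4·9 = 633
  a_8 = 3·633 + -4·223 = 1007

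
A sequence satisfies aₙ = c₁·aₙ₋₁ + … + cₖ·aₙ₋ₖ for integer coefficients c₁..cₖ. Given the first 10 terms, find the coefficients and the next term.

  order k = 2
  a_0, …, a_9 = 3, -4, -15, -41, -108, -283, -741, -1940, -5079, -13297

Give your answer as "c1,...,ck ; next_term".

  a_2 = 3·-4 + -1·3 = -15
  a_3 = 3·-15 + -1·-4 = -41
  a_4 = 3·-41 + -1·-15 = -108
  a_5 = 3·-108 + -1·-41 = -283
  a_6 = 3·-283 + -1·-108 = -741
  a_7 = 3·-741 + -1·-283 = -1940
  a_8 = 3·-1940 + -1·-741 = -5079
  a_9 = 3·-5079 + -1·-1940 = -13297
  a_10 = 3·-13297 + -1·-5079 = -34812

3,-1 ; -34812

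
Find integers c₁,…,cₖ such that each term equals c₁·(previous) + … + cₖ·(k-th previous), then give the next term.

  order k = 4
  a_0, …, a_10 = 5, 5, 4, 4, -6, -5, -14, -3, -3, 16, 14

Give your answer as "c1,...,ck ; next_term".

  a_4 = 0·4 + 1·4 + -1·5 + -1·5 = -6
  a_5 = 0·-6 + 1·4 + -1·4 + -1·5 = -5
  a_6 = 0·-5 + 1·-6 + -1·4 + -1·4 = -14
  a_7 = 0·-14 + 1·-5 + -1·-6 + -1·4 = -3
  a_8 = 0·-3 + 1·-14 + -1·-5 + -1·-6 = -3
  a_9 = 0·-3 + 1·-3 + -1·-14 + -1·-5 = 16
  a_10 = 0·16 + 1·-3 + -1·-3 + -1·-14 = 14
  a_11 = 0·14 + 1·16 + -1·-3 + -1·-3 = 22

0,1,-1,-1 ; 22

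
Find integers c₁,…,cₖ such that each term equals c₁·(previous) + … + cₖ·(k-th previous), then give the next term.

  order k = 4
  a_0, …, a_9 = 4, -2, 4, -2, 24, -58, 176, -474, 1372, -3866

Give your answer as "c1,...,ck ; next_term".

-2,2,0,3 ; 11004

  a_4 = -2·-2 + 2·4 + 0·-2 + 3·4 = 24
  a_5 = -2·24 + 2·-2 + 0·4 + 3·-2 = -58
  a_6 = -2·-58 + 2·24 + 0·-2 + 3·4 = 176
  a_7 = -2·176 + 2·-58 + 0·24 + 3·-2 = -474
  a_8 = -2·-474 + 2·176 + 0·-58 + 3·24 = 1372
  a_9 = -2·1372 + 2·-474 + 0·176 + 3·-58 = -3866
  a_10 = -2·-3866 + 2·1372 + 0·-474 + 3·176 = 11004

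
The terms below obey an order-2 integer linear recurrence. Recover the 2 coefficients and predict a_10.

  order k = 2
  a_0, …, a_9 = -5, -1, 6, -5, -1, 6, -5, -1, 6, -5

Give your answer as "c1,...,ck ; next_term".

  a_2 = -1·-1 + -1·-5 = 6
  a_3 = -1·6 + -1·-1 = -5
  a_4 = -1·-5 + -1·6 = -1
  a_5 = -1·-1 + -1·-5 = 6
  a_6 = -1·6 + -1·-1 = -5
  a_7 = -1·-5 + -1·6 = -1
  a_8 = -1·-1 + -1·-5 = 6
  a_9 = -1·6 + -1·-1 = -5
  a_10 = -1·-5 + -1·6 = -1

-1,-1 ; -1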